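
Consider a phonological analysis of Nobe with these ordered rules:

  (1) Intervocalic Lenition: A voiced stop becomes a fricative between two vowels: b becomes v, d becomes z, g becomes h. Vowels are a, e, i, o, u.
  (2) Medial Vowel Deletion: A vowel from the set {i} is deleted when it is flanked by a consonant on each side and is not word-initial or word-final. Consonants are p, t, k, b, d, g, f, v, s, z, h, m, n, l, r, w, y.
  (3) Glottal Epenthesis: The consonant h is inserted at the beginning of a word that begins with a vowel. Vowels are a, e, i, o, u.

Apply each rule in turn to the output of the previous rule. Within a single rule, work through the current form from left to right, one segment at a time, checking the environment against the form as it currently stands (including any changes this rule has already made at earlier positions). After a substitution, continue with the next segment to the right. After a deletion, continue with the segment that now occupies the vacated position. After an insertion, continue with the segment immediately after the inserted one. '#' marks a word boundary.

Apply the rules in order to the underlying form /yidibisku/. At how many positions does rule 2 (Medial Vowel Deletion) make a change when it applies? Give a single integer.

3

(1) Intervocalic Lenition: [yidibisku] → [yizivisku]
(2) Medial Vowel Deletion: [yizivisku] → [yzvsku]
(3) Glottal Epenthesis: no change — [yzvsku]
Rule 2 changed 3 position(s).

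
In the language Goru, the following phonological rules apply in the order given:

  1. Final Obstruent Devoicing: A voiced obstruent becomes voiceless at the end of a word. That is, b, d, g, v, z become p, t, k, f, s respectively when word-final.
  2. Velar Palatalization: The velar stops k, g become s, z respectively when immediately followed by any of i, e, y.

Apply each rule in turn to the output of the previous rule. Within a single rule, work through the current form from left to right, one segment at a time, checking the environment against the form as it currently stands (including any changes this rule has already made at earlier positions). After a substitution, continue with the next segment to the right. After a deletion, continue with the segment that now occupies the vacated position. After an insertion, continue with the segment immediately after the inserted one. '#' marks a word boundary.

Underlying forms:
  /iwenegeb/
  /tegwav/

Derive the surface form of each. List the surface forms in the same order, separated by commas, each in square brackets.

[iwenezep], [tegwaf]

/iwenegeb/:
  1 Final Obstruent Devoicing: [iwenegeb] → [iwenegep]
  2 Velar Palatalization: [iwenegep] → [iwenezep]
/tegwav/:
  1 Final Obstruent Devoicing: [tegwav] → [tegwaf]
  2 Velar Palatalization: no change — [tegwaf]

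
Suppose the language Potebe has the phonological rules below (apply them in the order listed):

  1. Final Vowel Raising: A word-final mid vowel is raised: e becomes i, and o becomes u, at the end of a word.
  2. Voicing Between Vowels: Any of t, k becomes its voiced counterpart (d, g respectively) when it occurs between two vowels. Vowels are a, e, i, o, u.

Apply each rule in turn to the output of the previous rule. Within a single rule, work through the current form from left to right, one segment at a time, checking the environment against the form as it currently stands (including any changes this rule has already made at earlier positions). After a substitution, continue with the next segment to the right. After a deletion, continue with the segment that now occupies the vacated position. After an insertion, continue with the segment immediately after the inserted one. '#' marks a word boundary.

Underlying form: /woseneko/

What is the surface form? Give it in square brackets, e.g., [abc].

1 Final Vowel Raising: [woseneko] → [woseneku]
2 Voicing Between Vowels: [woseneku] → [wosenegu]

[wosenegu]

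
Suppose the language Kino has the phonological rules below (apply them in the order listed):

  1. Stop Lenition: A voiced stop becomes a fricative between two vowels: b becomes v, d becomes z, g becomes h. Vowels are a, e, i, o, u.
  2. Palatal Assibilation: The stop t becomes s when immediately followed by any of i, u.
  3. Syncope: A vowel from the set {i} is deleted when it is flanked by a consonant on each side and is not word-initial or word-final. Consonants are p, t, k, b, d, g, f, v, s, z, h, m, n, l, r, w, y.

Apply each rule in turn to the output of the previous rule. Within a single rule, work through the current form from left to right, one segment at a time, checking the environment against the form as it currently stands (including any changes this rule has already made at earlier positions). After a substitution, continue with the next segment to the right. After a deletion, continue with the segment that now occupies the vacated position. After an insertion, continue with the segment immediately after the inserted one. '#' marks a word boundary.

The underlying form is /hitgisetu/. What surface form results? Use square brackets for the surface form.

1 Stop Lenition: no change — [hitgisetu]
2 Palatal Assibilation: [hitgisetu] → [hitgisesu]
3 Syncope: [hitgisesu] → [htgsesu]

[htgsesu]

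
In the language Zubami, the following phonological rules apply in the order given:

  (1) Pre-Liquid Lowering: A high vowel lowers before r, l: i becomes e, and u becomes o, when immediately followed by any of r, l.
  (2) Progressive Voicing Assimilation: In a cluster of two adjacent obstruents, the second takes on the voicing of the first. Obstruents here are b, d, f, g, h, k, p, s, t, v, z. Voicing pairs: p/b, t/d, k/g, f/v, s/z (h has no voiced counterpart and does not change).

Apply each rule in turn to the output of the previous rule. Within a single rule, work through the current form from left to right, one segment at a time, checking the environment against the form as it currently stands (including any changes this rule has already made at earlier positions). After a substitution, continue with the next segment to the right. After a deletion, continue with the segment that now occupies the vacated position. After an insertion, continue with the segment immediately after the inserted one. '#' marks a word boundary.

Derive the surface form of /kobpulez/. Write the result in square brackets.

[kobbolez]

(1) Pre-Liquid Lowering: [kobpulez] → [kobpolez]
(2) Progressive Voicing Assimilation: [kobpolez] → [kobbolez]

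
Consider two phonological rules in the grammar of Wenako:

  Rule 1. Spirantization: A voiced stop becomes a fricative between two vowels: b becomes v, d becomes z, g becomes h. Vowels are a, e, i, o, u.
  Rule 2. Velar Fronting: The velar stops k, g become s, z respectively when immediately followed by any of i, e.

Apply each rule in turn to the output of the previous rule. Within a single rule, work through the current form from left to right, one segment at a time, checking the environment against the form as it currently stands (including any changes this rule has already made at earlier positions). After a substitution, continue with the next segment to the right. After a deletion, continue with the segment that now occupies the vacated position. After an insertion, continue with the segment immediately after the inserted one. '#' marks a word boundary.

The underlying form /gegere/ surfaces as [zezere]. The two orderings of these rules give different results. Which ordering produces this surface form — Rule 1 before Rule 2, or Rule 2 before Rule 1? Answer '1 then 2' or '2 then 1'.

2 then 1

Order 1 then 2:
  1 Spirantization: [gegere] → [gehere]
  2 Velar Fronting: [gehere] → [zehere]
  result: [zehere]
Order 2 then 1:
  2 Velar Fronting: [gegere] → [zezere]
  1 Spirantization: no change — [zezere]
  result: [zezere]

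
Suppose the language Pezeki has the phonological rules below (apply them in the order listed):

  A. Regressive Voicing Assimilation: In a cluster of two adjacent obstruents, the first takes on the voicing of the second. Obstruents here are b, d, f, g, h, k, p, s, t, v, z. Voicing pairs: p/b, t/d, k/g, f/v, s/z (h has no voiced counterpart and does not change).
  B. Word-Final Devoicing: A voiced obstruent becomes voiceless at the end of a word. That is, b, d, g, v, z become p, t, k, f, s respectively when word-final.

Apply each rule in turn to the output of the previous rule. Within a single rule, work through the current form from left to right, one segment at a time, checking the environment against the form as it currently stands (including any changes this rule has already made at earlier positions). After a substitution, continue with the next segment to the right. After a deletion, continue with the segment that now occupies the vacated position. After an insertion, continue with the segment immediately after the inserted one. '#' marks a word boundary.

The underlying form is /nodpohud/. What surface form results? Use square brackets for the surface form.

[notpohut]

A Regressive Voicing Assimilation: [nodpohud] → [notpohud]
B Word-Final Devoicing: [notpohud] → [notpohut]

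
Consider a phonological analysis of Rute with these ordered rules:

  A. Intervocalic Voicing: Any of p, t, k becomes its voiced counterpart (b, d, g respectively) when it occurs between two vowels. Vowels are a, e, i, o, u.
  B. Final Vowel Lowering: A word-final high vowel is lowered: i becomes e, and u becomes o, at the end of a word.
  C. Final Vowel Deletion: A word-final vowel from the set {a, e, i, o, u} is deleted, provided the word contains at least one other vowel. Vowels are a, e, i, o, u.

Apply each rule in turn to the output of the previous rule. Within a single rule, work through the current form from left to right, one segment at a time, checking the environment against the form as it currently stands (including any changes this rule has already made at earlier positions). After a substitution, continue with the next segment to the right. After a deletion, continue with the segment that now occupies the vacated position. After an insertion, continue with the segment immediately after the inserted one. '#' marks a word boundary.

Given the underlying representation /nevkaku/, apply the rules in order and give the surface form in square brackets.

A Intervocalic Voicing: [nevkaku] → [nevkagu]
B Final Vowel Lowering: [nevkagu] → [nevkago]
C Final Vowel Deletion: [nevkago] → [nevkag]

[nevkag]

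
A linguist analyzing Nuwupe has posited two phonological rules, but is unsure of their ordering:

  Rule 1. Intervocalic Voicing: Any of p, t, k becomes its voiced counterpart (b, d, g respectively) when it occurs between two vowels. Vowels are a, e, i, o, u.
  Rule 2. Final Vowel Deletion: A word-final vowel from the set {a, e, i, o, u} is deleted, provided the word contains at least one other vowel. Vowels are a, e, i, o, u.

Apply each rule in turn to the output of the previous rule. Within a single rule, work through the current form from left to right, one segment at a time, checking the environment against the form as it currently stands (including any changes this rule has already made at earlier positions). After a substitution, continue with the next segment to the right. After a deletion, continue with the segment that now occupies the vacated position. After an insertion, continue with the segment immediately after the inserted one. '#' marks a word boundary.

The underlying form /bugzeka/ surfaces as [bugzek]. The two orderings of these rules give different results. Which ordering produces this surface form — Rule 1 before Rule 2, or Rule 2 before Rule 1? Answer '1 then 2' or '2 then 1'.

2 then 1

Order 1 then 2:
  1 Intervocalic Voicing: [bugzeka] → [bugzega]
  2 Final Vowel Deletion: [bugzega] → [bugzeg]
  result: [bugzeg]
Order 2 then 1:
  2 Final Vowel Deletion: [bugzeka] → [bugzek]
  1 Intervocalic Voicing: no change — [bugzek]
  result: [bugzek]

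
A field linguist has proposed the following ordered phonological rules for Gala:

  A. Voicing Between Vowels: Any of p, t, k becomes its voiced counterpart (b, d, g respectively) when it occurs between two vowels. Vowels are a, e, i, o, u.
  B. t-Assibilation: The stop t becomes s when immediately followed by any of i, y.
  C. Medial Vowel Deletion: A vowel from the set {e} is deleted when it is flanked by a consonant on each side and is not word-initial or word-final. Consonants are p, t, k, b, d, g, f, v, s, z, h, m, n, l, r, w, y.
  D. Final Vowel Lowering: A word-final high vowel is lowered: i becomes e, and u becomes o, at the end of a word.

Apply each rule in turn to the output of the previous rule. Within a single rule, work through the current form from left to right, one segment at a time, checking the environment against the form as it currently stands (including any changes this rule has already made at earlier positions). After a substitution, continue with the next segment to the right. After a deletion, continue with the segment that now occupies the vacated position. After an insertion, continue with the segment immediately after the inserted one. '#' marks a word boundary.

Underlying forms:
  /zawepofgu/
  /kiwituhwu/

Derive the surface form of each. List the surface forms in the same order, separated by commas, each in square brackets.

/zawepofgu/:
  A Voicing Between Vowels: [zawepofgu] → [zawebofgu]
  B t-Assibilation: no change — [zawebofgu]
  C Medial Vowel Deletion: [zawebofgu] → [zawbofgu]
  D Final Vowel Lowering: [zawbofgu] → [zawbofgo]
/kiwituhwu/:
  A Voicing Between Vowels: [kiwituhwu] → [kiwiduhwu]
  B t-Assibilation: no change — [kiwiduhwu]
  C Medial Vowel Deletion: no change — [kiwiduhwu]
  D Final Vowel Lowering: [kiwiduhwu] → [kiwiduhwo]

[zawbofgo], [kiwiduhwo]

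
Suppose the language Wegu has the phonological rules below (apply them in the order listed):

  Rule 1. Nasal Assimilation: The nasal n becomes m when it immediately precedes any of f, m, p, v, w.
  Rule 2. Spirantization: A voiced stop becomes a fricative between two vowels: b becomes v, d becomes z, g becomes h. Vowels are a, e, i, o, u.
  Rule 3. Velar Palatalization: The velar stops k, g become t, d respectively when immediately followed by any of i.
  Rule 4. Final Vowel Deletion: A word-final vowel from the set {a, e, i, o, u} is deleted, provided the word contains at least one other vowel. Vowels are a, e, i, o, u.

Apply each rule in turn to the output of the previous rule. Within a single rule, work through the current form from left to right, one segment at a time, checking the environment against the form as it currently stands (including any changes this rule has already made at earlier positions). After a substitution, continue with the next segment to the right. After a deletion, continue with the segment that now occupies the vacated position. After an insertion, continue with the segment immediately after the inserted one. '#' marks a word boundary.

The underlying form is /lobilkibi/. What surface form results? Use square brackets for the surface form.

[loviltiv]

Rule 1 Nasal Assimilation: no change — [lobilkibi]
Rule 2 Spirantization: [lobilkibi] → [lovilkivi]
Rule 3 Velar Palatalization: [lovilkivi] → [loviltivi]
Rule 4 Final Vowel Deletion: [loviltivi] → [loviltiv]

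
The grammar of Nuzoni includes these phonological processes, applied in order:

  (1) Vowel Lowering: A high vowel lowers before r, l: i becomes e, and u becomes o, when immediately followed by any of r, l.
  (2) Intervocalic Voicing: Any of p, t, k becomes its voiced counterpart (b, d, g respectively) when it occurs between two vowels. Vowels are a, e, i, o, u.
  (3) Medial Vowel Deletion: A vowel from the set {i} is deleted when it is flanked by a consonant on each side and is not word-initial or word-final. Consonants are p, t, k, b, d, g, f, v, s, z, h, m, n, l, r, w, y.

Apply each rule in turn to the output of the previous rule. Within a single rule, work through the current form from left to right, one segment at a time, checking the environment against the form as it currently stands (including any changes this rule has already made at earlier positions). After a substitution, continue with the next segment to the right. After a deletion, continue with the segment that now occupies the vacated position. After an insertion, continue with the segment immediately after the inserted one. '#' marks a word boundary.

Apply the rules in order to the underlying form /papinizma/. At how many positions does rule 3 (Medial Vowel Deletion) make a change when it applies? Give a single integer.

2

(1) Vowel Lowering: no change — [papinizma]
(2) Intervocalic Voicing: [papinizma] → [pabinizma]
(3) Medial Vowel Deletion: [pabinizma] → [pabnzma]
Rule 3 changed 2 position(s).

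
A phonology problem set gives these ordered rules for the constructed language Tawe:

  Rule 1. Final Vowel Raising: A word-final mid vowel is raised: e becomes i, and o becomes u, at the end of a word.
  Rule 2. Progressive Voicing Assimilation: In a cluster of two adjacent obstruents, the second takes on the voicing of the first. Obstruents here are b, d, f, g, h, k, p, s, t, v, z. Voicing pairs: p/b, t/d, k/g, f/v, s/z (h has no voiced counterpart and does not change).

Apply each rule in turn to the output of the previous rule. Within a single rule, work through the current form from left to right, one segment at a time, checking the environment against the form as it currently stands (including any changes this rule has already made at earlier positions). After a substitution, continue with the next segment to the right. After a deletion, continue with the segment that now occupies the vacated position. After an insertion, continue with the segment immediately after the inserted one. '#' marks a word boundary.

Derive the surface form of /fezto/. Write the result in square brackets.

[fezdu]

Rule 1 Final Vowel Raising: [fezto] → [feztu]
Rule 2 Progressive Voicing Assimilation: [feztu] → [fezdu]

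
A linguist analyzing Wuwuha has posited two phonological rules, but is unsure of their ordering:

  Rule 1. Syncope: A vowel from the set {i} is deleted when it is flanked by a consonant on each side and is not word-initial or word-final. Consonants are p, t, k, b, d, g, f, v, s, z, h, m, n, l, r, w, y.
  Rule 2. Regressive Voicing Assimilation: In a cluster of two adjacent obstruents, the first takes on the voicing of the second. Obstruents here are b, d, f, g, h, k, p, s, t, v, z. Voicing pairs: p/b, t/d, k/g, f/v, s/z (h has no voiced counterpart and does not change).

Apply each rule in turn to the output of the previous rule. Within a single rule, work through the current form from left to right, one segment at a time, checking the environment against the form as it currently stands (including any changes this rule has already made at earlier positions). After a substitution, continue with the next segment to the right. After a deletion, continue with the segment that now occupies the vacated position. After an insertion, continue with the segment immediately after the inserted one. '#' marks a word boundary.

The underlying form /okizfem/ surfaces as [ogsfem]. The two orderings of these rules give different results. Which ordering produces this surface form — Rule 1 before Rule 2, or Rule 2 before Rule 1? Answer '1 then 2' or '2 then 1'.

1 then 2

Order 1 then 2:
  1 Syncope: [okizfem] → [okzfem]
  2 Regressive Voicing Assimilation: [okzfem] → [ogsfem]
  result: [ogsfem]
Order 2 then 1:
  2 Regressive Voicing Assimilation: [okizfem] → [okisfem]
  1 Syncope: [okisfem] → [oksfem]
  result: [oksfem]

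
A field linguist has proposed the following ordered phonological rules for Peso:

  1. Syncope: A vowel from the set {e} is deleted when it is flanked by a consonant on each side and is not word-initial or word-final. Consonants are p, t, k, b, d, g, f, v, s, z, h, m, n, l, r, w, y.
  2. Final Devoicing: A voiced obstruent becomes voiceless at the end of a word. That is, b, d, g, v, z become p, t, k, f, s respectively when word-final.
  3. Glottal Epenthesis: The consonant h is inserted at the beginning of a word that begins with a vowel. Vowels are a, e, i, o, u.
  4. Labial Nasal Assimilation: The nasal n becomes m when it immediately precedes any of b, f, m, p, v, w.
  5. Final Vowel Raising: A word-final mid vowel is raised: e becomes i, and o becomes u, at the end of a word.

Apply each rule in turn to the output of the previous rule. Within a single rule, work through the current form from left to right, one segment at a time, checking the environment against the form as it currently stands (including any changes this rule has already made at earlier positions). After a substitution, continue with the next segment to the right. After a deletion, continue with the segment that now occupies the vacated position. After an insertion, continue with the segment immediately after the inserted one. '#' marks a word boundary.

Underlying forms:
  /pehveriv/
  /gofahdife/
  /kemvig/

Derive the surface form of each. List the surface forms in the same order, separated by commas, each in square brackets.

/pehveriv/:
  1 Syncope: [pehveriv] → [phvriv]
  2 Final Devoicing: [phvriv] → [phvrif]
  3 Glottal Epenthesis: no change — [phvrif]
  4 Labial Nasal Assimilation: no change — [phvrif]
  5 Final Vowel Raising: no change — [phvrif]
/gofahdife/:
  1 Syncope: no change — [gofahdife]
  2 Final Devoicing: no change — [gofahdife]
  3 Glottal Epenthesis: no change — [gofahdife]
  4 Labial Nasal Assimilation: no change — [gofahdife]
  5 Final Vowel Raising: [gofahdife] → [gofahdifi]
/kemvig/:
  1 Syncope: [kemvig] → [kmvig]
  2 Final Devoicing: [kmvig] → [kmvik]
  3 Glottal Epenthesis: no change — [kmvik]
  4 Labial Nasal Assimilation: no change — [kmvik]
  5 Final Vowel Raising: no change — [kmvik]

[phvrif], [gofahdifi], [kmvik]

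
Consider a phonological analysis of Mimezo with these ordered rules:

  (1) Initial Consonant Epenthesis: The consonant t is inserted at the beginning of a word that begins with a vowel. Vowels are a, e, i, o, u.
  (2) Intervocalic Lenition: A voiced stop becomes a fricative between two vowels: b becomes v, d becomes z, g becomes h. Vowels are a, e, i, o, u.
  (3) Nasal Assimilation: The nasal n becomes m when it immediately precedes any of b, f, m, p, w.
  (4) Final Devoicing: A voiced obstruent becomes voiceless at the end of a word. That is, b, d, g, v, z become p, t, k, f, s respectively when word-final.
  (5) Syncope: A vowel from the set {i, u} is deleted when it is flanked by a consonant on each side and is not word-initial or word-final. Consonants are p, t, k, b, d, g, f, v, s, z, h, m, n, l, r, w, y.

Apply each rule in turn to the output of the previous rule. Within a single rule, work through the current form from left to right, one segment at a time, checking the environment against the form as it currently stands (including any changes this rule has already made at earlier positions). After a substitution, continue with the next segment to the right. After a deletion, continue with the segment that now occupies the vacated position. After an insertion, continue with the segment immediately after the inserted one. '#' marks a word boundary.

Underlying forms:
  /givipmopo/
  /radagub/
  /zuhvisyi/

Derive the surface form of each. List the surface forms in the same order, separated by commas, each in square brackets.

[gvpmopo], [razahp], [zhvsyi]

/givipmopo/:
  (1) Initial Consonant Epenthesis: no change — [givipmopo]
  (2) Intervocalic Lenition: no change — [givipmopo]
  (3) Nasal Assimilation: no change — [givipmopo]
  (4) Final Devoicing: no change — [givipmopo]
  (5) Syncope: [givipmopo] → [gvpmopo]
/radagub/:
  (1) Initial Consonant Epenthesis: no change — [radagub]
  (2) Intervocalic Lenition: [radagub] → [razahub]
  (3) Nasal Assimilation: no change — [razahub]
  (4) Final Devoicing: [razahub] → [razahup]
  (5) Syncope: [razahup] → [razahp]
/zuhvisyi/:
  (1) Initial Consonant Epenthesis: no change — [zuhvisyi]
  (2) Intervocalic Lenition: no change — [zuhvisyi]
  (3) Nasal Assimilation: no change — [zuhvisyi]
  (4) Final Devoicing: no change — [zuhvisyi]
  (5) Syncope: [zuhvisyi] → [zhvsyi]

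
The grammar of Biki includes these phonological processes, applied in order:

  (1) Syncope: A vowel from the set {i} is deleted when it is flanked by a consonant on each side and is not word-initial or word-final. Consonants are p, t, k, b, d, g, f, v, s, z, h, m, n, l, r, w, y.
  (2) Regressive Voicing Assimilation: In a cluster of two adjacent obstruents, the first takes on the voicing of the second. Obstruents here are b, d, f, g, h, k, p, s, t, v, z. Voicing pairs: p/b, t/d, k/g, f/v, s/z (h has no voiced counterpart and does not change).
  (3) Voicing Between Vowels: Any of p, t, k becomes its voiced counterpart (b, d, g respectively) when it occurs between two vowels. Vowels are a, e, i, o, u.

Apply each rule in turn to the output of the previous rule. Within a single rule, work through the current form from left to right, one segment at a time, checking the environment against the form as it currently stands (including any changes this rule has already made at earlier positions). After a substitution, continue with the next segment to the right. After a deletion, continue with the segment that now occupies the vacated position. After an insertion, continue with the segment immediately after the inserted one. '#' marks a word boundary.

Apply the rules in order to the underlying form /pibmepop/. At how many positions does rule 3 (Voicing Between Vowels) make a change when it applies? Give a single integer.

1

(1) Syncope: [pibmepop] → [pbmepop]
(2) Regressive Voicing Assimilation: [pbmepop] → [bbmepop]
(3) Voicing Between Vowels: [bbmepop] → [bbmebop]
Rule 3 changed 1 position(s).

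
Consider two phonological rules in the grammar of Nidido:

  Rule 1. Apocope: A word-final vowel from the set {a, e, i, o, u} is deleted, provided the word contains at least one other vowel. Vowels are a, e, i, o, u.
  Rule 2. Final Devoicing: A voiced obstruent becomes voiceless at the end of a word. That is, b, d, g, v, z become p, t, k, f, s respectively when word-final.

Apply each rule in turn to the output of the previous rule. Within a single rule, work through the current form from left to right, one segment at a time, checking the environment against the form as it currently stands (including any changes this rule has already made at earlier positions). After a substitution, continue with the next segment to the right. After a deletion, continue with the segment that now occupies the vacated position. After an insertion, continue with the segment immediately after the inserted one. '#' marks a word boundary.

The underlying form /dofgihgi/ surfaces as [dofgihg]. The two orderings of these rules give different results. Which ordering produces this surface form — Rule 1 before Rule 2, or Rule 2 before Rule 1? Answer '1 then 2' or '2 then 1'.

Order 1 then 2:
  1 Apocope: [dofgihgi] → [dofgihg]
  2 Final Devoicing: [dofgihg] → [dofgihk]
  result: [dofgihk]
Order 2 then 1:
  2 Final Devoicing: no change — [dofgihgi]
  1 Apocope: [dofgihgi] → [dofgihg]
  result: [dofgihg]

2 then 1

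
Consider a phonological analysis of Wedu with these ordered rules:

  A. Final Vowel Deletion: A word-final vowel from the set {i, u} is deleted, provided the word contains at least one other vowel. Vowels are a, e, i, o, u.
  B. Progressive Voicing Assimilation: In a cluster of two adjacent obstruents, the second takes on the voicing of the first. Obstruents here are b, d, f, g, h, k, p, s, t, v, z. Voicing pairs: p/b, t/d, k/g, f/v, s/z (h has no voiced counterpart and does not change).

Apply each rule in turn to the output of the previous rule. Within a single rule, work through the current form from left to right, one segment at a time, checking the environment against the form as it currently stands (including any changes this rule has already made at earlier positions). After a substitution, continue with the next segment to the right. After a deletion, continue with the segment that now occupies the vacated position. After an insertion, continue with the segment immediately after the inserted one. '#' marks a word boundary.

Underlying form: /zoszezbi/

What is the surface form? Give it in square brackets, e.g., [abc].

A Final Vowel Deletion: [zoszezbi] → [zoszezb]
B Progressive Voicing Assimilation: [zoszezb] → [zossezb]

[zossezb]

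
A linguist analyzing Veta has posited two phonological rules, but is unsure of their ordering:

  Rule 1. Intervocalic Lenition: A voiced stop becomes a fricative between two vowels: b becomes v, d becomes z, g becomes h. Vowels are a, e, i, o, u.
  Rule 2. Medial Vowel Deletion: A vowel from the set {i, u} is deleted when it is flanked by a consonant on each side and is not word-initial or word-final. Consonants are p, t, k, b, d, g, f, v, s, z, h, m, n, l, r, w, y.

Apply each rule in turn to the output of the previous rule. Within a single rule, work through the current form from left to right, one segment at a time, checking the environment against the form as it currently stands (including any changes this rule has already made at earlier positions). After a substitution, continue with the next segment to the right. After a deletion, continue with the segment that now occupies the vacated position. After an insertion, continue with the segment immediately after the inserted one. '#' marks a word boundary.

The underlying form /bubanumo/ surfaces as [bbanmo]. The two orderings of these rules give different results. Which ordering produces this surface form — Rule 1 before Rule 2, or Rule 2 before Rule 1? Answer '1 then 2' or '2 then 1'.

2 then 1

Order 1 then 2:
  1 Intervocalic Lenition: [bubanumo] → [buvanumo]
  2 Medial Vowel Deletion: [buvanumo] → [bvanmo]
  result: [bvanmo]
Order 2 then 1:
  2 Medial Vowel Deletion: [bubanumo] → [bbanmo]
  1 Intervocalic Lenition: no change — [bbanmo]
  result: [bbanmo]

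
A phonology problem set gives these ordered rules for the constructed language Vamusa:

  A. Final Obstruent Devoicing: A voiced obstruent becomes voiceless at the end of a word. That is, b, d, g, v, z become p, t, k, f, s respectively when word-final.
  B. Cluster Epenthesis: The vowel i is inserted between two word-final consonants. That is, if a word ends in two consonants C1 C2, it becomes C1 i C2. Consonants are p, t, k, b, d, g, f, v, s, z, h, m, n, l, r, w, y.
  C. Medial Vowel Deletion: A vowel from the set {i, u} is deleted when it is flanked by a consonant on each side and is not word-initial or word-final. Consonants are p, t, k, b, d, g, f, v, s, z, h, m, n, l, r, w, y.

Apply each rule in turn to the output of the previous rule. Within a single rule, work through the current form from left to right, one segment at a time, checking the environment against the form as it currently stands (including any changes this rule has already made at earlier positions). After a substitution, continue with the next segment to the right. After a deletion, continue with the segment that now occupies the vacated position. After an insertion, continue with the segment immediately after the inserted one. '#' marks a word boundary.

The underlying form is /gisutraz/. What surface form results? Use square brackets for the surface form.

[gstras]

A Final Obstruent Devoicing: [gisutraz] → [gisutras]
B Cluster Epenthesis: no change — [gisutras]
C Medial Vowel Deletion: [gisutras] → [gstras]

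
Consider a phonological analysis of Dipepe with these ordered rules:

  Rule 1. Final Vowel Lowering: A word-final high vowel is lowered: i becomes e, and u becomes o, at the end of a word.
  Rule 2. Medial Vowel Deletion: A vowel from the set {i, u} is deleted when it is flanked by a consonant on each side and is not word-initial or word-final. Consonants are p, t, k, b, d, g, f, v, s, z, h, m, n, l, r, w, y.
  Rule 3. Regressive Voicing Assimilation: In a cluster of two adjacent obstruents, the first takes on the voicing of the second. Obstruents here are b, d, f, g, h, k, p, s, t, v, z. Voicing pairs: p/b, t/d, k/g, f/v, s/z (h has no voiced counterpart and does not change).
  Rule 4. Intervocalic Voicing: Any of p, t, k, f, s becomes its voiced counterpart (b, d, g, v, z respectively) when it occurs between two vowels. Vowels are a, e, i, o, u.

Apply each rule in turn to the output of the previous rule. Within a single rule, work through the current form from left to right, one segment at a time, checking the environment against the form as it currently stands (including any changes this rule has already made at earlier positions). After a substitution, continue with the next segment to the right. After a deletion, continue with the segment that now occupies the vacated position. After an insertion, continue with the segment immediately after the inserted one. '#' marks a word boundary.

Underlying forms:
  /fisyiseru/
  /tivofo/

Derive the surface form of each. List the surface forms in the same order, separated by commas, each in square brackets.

[fsysero], [dvovo]

/fisyiseru/:
  Rule 1 Final Vowel Lowering: [fisyiseru] → [fisyisero]
  Rule 2 Medial Vowel Deletion: [fisyisero] → [fsysero]
  Rule 3 Regressive Voicing Assimilation: no change — [fsysero]
  Rule 4 Intervocalic Voicing: no change — [fsysero]
/tivofo/:
  Rule 1 Final Vowel Lowering: no change — [tivofo]
  Rule 2 Medial Vowel Deletion: [tivofo] → [tvofo]
  Rule 3 Regressive Voicing Assimilation: [tvofo] → [dvofo]
  Rule 4 Intervocalic Voicing: [dvofo] → [dvovo]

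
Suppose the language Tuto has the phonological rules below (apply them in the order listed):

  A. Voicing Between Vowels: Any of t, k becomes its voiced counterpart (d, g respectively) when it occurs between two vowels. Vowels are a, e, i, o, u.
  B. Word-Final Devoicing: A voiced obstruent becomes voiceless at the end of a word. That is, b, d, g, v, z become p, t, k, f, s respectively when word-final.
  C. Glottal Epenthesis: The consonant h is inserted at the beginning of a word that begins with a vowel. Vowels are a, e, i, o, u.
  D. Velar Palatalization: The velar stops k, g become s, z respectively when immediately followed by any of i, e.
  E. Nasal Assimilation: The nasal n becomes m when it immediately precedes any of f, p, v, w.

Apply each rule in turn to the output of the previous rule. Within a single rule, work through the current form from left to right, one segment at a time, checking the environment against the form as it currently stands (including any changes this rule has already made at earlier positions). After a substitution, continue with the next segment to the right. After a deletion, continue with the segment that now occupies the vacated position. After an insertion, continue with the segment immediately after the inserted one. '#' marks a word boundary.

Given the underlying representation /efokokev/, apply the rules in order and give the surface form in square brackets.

A Voicing Between Vowels: [efokokev] → [efogogev]
B Word-Final Devoicing: [efogogev] → [efogogef]
C Glottal Epenthesis: [efogogef] → [hefogogef]
D Velar Palatalization: [hefogogef] → [hefogozef]
E Nasal Assimilation: no change — [hefogozef]

[hefogozef]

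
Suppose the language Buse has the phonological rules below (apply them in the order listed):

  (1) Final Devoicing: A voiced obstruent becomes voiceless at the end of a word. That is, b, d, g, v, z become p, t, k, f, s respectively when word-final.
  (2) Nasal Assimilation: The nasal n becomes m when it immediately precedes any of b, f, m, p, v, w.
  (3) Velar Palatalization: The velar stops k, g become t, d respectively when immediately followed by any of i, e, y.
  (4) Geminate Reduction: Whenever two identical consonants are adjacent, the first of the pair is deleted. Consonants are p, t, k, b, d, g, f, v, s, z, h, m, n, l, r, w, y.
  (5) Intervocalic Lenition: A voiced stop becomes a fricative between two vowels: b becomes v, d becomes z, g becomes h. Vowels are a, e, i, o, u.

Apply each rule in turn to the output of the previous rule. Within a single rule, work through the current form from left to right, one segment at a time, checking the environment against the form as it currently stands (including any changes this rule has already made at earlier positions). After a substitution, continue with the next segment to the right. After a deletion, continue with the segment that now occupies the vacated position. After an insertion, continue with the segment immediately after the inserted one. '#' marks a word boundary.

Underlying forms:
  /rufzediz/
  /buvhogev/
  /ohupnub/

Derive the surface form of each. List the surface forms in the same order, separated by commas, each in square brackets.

/rufzediz/:
  (1) Final Devoicing: [rufzediz] → [rufzedis]
  (2) Nasal Assimilation: no change — [rufzedis]
  (3) Velar Palatalization: no change — [rufzedis]
  (4) Geminate Reduction: no change — [rufzedis]
  (5) Intervocalic Lenition: [rufzedis] → [rufzezis]
/buvhogev/:
  (1) Final Devoicing: [buvhogev] → [buvhogef]
  (2) Nasal Assimilation: no change — [buvhogef]
  (3) Velar Palatalization: [buvhogef] → [buvhodef]
  (4) Geminate Reduction: no change — [buvhodef]
  (5) Intervocalic Lenition: [buvhodef] → [buvhozef]
/ohupnub/:
  (1) Final Devoicing: [ohupnub] → [ohupnup]
  (2) Nasal Assimilation: no change — [ohupnup]
  (3) Velar Palatalization: no change — [ohupnup]
  (4) Geminate Reduction: no change — [ohupnup]
  (5) Intervocalic Lenition: no change — [ohupnup]

[rufzezis], [buvhozef], [ohupnup]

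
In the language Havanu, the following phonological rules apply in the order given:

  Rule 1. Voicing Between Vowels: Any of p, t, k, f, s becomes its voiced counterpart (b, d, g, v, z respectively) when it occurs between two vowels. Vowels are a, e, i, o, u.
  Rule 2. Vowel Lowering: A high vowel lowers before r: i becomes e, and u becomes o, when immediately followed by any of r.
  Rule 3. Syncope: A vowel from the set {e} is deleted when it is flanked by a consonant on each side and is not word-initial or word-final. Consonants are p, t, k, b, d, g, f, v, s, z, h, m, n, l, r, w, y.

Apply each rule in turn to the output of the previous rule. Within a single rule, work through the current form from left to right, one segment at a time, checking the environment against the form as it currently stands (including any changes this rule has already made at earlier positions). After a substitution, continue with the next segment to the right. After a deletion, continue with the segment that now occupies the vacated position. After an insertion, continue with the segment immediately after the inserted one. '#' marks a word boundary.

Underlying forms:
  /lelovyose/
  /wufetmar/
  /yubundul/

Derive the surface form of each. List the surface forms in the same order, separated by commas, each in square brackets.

[llovyoze], [wuvtmar], [yubundul]

/lelovyose/:
  Rule 1 Voicing Between Vowels: [lelovyose] → [lelovyoze]
  Rule 2 Vowel Lowering: no change — [lelovyoze]
  Rule 3 Syncope: [lelovyoze] → [llovyoze]
/wufetmar/:
  Rule 1 Voicing Between Vowels: [wufetmar] → [wuvetmar]
  Rule 2 Vowel Lowering: no change — [wuvetmar]
  Rule 3 Syncope: [wuvetmar] → [wuvtmar]
/yubundul/:
  Rule 1 Voicing Between Vowels: no change — [yubundul]
  Rule 2 Vowel Lowering: no change — [yubundul]
  Rule 3 Syncope: no change — [yubundul]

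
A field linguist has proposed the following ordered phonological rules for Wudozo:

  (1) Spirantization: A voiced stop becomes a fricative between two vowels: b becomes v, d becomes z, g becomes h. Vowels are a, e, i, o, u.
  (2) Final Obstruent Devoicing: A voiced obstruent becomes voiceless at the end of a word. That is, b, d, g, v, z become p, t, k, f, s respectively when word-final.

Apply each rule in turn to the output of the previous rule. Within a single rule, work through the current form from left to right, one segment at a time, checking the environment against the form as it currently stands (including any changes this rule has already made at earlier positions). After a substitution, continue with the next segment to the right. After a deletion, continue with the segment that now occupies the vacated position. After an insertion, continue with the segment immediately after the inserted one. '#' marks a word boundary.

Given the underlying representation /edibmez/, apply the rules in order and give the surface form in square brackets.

[ezibmes]

(1) Spirantization: [edibmez] → [ezibmez]
(2) Final Obstruent Devoicing: [ezibmez] → [ezibmes]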